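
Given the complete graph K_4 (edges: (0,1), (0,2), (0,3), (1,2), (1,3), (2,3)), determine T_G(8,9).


T(K_4; x,y) = x^3 + 3x^2 + 4xy + 2x + y^3 + 3y^2 + 2y.
Substituting x=8, y=9:
= 512 + 192 + 288 + 16 + 729 + 243 + 18
= 1998.

1998


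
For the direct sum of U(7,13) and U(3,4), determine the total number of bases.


Bases of a direct sum M1 + M2: |B| = |B(M1)| * |B(M2)|.
|B(U(7,13))| = C(13,7) = 1716.
|B(U(3,4))| = C(4,3) = 4.
Total bases = 1716 * 4 = 6864.

6864


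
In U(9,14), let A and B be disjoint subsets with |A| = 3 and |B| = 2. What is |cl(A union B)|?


|A union B| = 3 + 2 = 5 (disjoint).
In U(9,14), cl(S) = S if |S| < 9, else cl(S) = E.
Since 5 < 9, cl(A union B) = A union B.
|cl(A union B)| = 5.

5


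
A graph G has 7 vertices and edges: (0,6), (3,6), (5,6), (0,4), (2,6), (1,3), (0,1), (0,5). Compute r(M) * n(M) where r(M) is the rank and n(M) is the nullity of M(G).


r(M) = |V| - c = 7 - 1 = 6.
nullity = |E| - r(M) = 8 - 6 = 2.
Product = 6 * 2 = 12.

12


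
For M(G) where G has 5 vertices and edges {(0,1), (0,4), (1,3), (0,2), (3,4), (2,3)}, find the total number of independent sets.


An independent set in a graphic matroid is an acyclic edge subset.
G has 5 vertices and 6 edges.
Enumerate all 2^6 = 64 subsets, checking for acyclicity.
Total independent sets = 54.

54


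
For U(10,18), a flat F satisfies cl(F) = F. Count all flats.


Flats of U(10,18): every subset of size < 10 is a flat, plus E itself.
Count = (18 choose 0) + (18 choose 1) + (18 choose 2) + (18 choose 3) + (18 choose 4) + (18 choose 5) + (18 choose 6) + (18 choose 7) + (18 choose 8) + (18 choose 9) + 1
     = 1 + 18 + 153 + 816 + 3060 + 8568 + 18564 + 31824 + 43758 + 48620 + 1
     = 155383.

155383


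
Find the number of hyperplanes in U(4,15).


Hyperplanes of U(4,15) are flats of rank 3.
In a uniform matroid, these are exactly the (3)-element subsets.
Count = (15 choose 3) = 455.

455


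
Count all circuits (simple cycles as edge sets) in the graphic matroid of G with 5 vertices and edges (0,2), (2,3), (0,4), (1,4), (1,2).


A circuit in a graphic matroid = edge set of a simple cycle.
G has 5 vertices and 5 edges.
Enumerating all minimal edge subsets forming cycles...
Total circuits found: 1.

1


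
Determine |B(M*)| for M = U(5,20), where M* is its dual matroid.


The dual of U(r,n) is U(n-r, n) = U(15,20).
Bases of U(15,20) are all (15)-element subsets.
|B(M*)| = (20 choose 15) = 15504.

15504


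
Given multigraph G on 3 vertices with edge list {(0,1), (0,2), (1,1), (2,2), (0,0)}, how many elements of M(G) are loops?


In a graphic matroid, a loop is a self-loop edge (u,u) with rank 0.
Examining all 5 edges for self-loops...
Self-loops found: (1,1), (2,2), (0,0)
Number of loops = 3.

3


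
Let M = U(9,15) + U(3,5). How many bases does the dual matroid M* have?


(M1+M2)* = M1* + M2*.
M1* = U(6,15), bases: C(15,6) = 5005.
M2* = U(2,5), bases: C(5,2) = 10.
|B(M*)| = 5005 * 10 = 50050.

50050


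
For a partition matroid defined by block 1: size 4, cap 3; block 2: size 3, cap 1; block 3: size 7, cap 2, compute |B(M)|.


A basis picks exactly ci elements from block i.
Number of bases = product of C(|Si|, ci).
= C(4,3) * C(3,1) * C(7,2)
= 4 * 3 * 21
= 252.

252


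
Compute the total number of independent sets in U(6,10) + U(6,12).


For a direct sum, |I(M1+M2)| = |I(M1)| * |I(M2)|.
|I(U(6,10))| = sum C(10,k) for k=0..6 = 848.
|I(U(6,12))| = sum C(12,k) for k=0..6 = 2510.
Total = 848 * 2510 = 2128480.

2128480


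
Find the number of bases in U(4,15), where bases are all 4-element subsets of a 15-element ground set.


Bases of U(4,15) are all 4-element subsets of the 15-element ground set.
Number of bases = C(15,4).
C(15,4) = (15 * 14 * 13 * 12) / (1 * 2 * 3 * 4) = 1365.

1365


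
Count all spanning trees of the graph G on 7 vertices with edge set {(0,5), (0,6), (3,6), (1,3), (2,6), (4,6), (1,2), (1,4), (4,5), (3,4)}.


By Kirchhoff's matrix tree theorem, the number of spanning trees equals
the determinant of any cofactor of the Laplacian matrix L.
G has 7 vertices and 10 edges.
Computing the (6 x 6) cofactor determinant gives 85.

85


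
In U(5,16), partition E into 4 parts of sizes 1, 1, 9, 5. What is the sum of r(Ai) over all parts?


r(Ai) = min(|Ai|, 5) for each part.
Sum = min(1,5) + min(1,5) + min(9,5) + min(5,5)
    = 1 + 1 + 5 + 5
    = 12.

12


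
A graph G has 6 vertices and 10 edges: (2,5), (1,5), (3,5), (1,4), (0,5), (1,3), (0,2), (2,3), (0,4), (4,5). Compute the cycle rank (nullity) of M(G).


Cycle rank (nullity) = |E| - r(M) = |E| - (|V| - c).
|E| = 10, |V| = 6, c = 1.
Nullity = 10 - (6 - 1) = 10 - 5 = 5.

5


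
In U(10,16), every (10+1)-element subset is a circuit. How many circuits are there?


In U(10,16), circuits are the (11)-element subsets.
Any set of 11 elements is dependent, and removing any one element gives
an independent set of size 10, so it is a minimal dependent set.
Number of circuits = C(16,11) = 4368.

4368


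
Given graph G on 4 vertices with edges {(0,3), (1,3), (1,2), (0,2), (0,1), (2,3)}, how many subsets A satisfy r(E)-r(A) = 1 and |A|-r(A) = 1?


R(x,y) = sum over A in 2^E of x^(r(E)-r(A)) * y^(|A|-r(A)).
G has 4 vertices, 6 edges. r(E) = 3.
Enumerate all 2^6 = 64 subsets.
Count subsets with r(E)-r(A)=1 and |A|-r(A)=1: 4.

4


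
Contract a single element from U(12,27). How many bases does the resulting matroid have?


Contracting e from U(12,27) gives U(11,26).
Bases of U(11,26) = C(26,11) = 26! / (11! * 15!) = 7726160.

7726160


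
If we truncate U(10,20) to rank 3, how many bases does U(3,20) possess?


Truncating U(10,20) to rank 3 gives U(3,20).
Bases of U(3,20) are all 3-element subsets of 20 elements.
Number of bases = (20 choose 3) = 1140.

1140


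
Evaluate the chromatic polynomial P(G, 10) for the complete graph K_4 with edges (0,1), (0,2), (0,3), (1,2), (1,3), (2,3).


P(K_4, k) = k(k-1)(k-2)...(k-3).
P(10) = (10) * (9) * (8) * (7) = 5040.

5040


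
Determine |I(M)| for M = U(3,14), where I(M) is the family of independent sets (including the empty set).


Independent sets of U(3,14) are all subsets of size <= 3.
Count = C(14,0) + C(14,1) + C(14,2) + C(14,3)
     = 1 + 14 + 91 + 364
     = 470.

470


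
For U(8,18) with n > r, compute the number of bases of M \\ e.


Deleting e from U(8,18) gives U(8,17) since n > r.
Bases of U(8,17) = (17 choose 8) = 24310.

24310


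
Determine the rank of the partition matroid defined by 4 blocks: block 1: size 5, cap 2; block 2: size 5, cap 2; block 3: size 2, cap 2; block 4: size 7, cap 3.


Rank of a partition matroid = sum of min(|Si|, ci) for each block.
= min(5,2) + min(5,2) + min(2,2) + min(7,3)
= 2 + 2 + 2 + 3
= 9.

9


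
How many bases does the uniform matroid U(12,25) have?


Bases of U(12,25) are all 12-element subsets of the 25-element ground set.
Number of bases = C(25,12).
C(25,12) = 25! / (12! * 13!) = 5200300.

5200300


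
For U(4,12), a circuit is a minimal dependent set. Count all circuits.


In U(4,12), circuits are the (5)-element subsets.
Any set of 5 elements is dependent, and removing any one element gives
an independent set of size 4, so it is a minimal dependent set.
Number of circuits = (12 choose 5) = 792.

792


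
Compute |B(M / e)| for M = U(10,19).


Contracting e from U(10,19) gives U(9,18).
Bases of U(9,18) = C(18,9) = 18! / (9! * 9!) = 48620.

48620


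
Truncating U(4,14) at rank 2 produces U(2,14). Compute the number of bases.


Truncating U(4,14) to rank 2 gives U(2,14).
Bases of U(2,14) are all 2-element subsets of 14 elements.
Number of bases = C(14,2) = 14! / (2! * 12!) = 91.

91


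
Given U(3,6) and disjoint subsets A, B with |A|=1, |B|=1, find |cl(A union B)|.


|A union B| = 1 + 1 = 2 (disjoint).
In U(3,6), cl(S) = S if |S| < 3, else cl(S) = E.
Since 2 < 3, cl(A union B) = A union B.
|cl(A union B)| = 2.

2


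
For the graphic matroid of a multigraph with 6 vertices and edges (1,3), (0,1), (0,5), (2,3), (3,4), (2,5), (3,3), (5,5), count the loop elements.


In a graphic matroid, a loop is a self-loop edge (u,u) with rank 0.
Examining all 8 edges for self-loops...
Self-loops found: (3,3), (5,5)
Number of loops = 2.

2


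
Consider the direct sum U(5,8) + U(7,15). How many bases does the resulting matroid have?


Bases of a direct sum M1 + M2: |B| = |B(M1)| * |B(M2)|.
|B(U(5,8))| = C(8,5) = 56.
|B(U(7,15))| = C(15,7) = 6435.
Total bases = 56 * 6435 = 360360.

360360


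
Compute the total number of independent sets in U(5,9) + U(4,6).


For a direct sum, |I(M1+M2)| = |I(M1)| * |I(M2)|.
|I(U(5,9))| = sum C(9,k) for k=0..5 = 382.
|I(U(4,6))| = sum C(6,k) for k=0..4 = 57.
Total = 382 * 57 = 21774.

21774


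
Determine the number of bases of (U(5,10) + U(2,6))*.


(M1+M2)* = M1* + M2*.
M1* = U(5,10), bases: C(10,5) = 252.
M2* = U(4,6), bases: C(6,4) = 15.
|B(M*)| = 252 * 15 = 3780.

3780


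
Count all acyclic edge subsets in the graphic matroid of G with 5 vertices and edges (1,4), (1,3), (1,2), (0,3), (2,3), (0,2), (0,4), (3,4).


An independent set in a graphic matroid is an acyclic edge subset.
G has 5 vertices and 8 edges.
Enumerate all 2^8 = 256 subsets, checking for acyclicity.
Total independent sets = 134.

134


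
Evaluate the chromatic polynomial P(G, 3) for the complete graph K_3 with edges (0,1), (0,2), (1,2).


P(K_3, k) = k(k-1)(k-2)...(k-2).
P(3) = (3) * (2) * (1) = 6.

6


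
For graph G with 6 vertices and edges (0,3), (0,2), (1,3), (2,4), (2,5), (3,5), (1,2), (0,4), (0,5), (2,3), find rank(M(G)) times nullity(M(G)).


r(M) = |V| - c = 6 - 1 = 5.
nullity = |E| - r(M) = 10 - 5 = 5.
Product = 5 * 5 = 25.

25


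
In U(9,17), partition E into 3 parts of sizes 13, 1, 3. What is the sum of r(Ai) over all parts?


r(Ai) = min(|Ai|, 9) for each part.
Sum = min(13,9) + min(1,9) + min(3,9)
    = 9 + 1 + 3
    = 13.

13


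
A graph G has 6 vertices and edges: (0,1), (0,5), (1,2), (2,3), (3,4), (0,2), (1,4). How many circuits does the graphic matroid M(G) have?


A circuit in a graphic matroid = edge set of a simple cycle.
G has 6 vertices and 7 edges.
Enumerating all minimal edge subsets forming cycles...
Total circuits found: 3.

3


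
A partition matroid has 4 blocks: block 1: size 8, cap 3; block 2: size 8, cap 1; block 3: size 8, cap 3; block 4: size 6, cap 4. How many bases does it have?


A basis picks exactly ci elements from block i.
Number of bases = product of C(|Si|, ci).
= C(8,3) * C(8,1) * C(8,3) * C(6,4)
= 56 * 8 * 56 * 15
= 376320.

376320


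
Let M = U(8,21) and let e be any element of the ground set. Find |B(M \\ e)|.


Deleting e from U(8,21) gives U(8,20) since n > r.
Bases of U(8,20) = C(20,8) = 125970.

125970


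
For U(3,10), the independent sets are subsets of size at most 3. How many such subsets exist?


Independent sets of U(3,10) are all subsets of size <= 3.
Count = (10 choose 0) + (10 choose 1) + (10 choose 2) + (10 choose 3)
     = 1 + 10 + 45 + 120
     = 176.

176


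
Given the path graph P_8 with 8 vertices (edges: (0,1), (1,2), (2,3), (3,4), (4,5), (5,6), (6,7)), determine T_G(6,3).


A path on 8 vertices is a tree with 7 edges.
T(x,y) = x^(7) for any tree.
T(6,3) = 6^7 = 279936.

279936


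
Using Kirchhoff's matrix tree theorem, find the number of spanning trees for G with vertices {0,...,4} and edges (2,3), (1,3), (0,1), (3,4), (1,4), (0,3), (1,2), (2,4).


By Kirchhoff's matrix tree theorem, the number of spanning trees equals
the determinant of any cofactor of the Laplacian matrix L.
G has 5 vertices and 8 edges.
Computing the (4 x 4) cofactor determinant gives 40.

40


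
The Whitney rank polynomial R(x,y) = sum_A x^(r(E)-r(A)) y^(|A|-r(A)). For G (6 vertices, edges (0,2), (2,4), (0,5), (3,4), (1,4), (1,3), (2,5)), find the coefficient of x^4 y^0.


R(x,y) = sum over A in 2^E of x^(r(E)-r(A)) * y^(|A|-r(A)).
G has 6 vertices, 7 edges. r(E) = 5.
Enumerate all 2^7 = 128 subsets.
Count subsets with r(E)-r(A)=4 and |A|-r(A)=0: 7.

7


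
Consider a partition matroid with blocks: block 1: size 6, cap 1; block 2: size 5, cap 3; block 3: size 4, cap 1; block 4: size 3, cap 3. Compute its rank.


Rank of a partition matroid = sum of min(|Si|, ci) for each block.
= min(6,1) + min(5,3) + min(4,1) + min(3,3)
= 1 + 3 + 1 + 3
= 8.

8


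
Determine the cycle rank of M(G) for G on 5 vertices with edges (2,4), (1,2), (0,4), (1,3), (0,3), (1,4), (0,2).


Cycle rank (nullity) = |E| - r(M) = |E| - (|V| - c).
|E| = 7, |V| = 5, c = 1.
Nullity = 7 - (5 - 1) = 7 - 4 = 3.

3


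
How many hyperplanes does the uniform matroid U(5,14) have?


Hyperplanes of U(5,14) are flats of rank 4.
In a uniform matroid, these are exactly the (4)-element subsets.
Count = (14 choose 4) = 1001.

1001


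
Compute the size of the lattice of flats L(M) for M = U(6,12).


Flats of U(6,12): every subset of size < 6 is a flat, plus E itself.
Count = C(12,0) + C(12,1) + C(12,2) + C(12,3) + C(12,4) + C(12,5) + 1
     = 1 + 12 + 66 + 220 + 495 + 792 + 1
     = 1587.

1587


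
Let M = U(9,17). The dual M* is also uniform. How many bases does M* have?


The dual of U(r,n) is U(n-r, n) = U(8,17).
Bases of U(8,17) are all (8)-element subsets.
|B(M*)| = C(17,8) = 24310.

24310


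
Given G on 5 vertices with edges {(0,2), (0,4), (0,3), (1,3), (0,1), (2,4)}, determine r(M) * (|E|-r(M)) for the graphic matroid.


r(M) = |V| - c = 5 - 1 = 4.
nullity = |E| - r(M) = 6 - 4 = 2.
Product = 4 * 2 = 8.

8


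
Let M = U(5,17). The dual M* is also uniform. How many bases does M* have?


The dual of U(r,n) is U(n-r, n) = U(12,17).
Bases of U(12,17) are all (12)-element subsets.
|B(M*)| = C(17,12) = 6188.

6188


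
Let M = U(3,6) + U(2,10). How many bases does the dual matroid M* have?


(M1+M2)* = M1* + M2*.
M1* = U(3,6), bases: C(6,3) = 20.
M2* = U(8,10), bases: C(10,8) = 45.
|B(M*)| = 20 * 45 = 900.

900


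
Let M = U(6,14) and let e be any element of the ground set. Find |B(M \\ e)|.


Deleting e from U(6,14) gives U(6,13) since n > r.
Bases of U(6,13) = C(13,6) = 13! / (6! * 7!) = 1716.

1716


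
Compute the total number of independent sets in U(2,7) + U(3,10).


For a direct sum, |I(M1+M2)| = |I(M1)| * |I(M2)|.
|I(U(2,7))| = sum C(7,k) for k=0..2 = 29.
|I(U(3,10))| = sum C(10,k) for k=0..3 = 176.
Total = 29 * 176 = 5104.

5104


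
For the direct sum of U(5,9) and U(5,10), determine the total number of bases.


Bases of a direct sum M1 + M2: |B| = |B(M1)| * |B(M2)|.
|B(U(5,9))| = C(9,5) = 126.
|B(U(5,10))| = C(10,5) = 252.
Total bases = 126 * 252 = 31752.

31752


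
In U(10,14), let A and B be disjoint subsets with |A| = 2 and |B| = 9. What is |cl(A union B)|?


|A union B| = 2 + 9 = 11 (disjoint).
In U(10,14), cl(S) = S if |S| < 10, else cl(S) = E.
Since 11 >= 10, cl(A union B) = E.
|cl(A union B)| = 14.

14


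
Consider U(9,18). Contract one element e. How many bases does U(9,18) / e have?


Contracting e from U(9,18) gives U(8,17).
Bases of U(8,17) = C(17,8) = 24310.

24310


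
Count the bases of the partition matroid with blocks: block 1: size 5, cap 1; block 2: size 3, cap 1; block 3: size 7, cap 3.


A basis picks exactly ci elements from block i.
Number of bases = product of C(|Si|, ci).
= C(5,1) * C(3,1) * C(7,3)
= 5 * 3 * 35
= 525.

525


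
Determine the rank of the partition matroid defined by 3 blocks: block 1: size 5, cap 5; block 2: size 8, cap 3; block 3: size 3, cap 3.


Rank of a partition matroid = sum of min(|Si|, ci) for each block.
= min(5,5) + min(8,3) + min(3,3)
= 5 + 3 + 3
= 11.

11


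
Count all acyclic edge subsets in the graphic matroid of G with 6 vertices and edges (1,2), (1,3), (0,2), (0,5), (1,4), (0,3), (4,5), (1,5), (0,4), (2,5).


An independent set in a graphic matroid is an acyclic edge subset.
G has 6 vertices and 10 edges.
Enumerate all 2^10 = 1024 subsets, checking for acyclicity.
Total independent sets = 466.

466


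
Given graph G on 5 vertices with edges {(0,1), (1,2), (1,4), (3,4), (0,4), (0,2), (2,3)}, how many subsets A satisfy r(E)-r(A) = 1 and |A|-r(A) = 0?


R(x,y) = sum over A in 2^E of x^(r(E)-r(A)) * y^(|A|-r(A)).
G has 5 vertices, 7 edges. r(E) = 4.
Enumerate all 2^7 = 128 subsets.
Count subsets with r(E)-r(A)=1 and |A|-r(A)=0: 33.

33


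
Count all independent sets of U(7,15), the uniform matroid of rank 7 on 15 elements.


Independent sets of U(7,15) are all subsets of size <= 7.
Count = (15 choose 0) + (15 choose 1) + (15 choose 2) + (15 choose 3) + (15 choose 4) + (15 choose 5) + (15 choose 6) + (15 choose 7)
     = 1 + 15 + 105 + 455 + 1365 + 3003 + 5005 + 6435
     = 16384.

16384


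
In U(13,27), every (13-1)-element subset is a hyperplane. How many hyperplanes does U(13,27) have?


Hyperplanes of U(13,27) are flats of rank 12.
In a uniform matroid, these are exactly the (12)-element subsets.
Count = C(27,12) = 27! / (12! * 15!) = 17383860.

17383860


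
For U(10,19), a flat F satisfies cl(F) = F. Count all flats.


Flats of U(10,19): every subset of size < 10 is a flat, plus E itself.
Count = (19 choose 0) + (19 choose 1) + (19 choose 2) + (19 choose 3) + (19 choose 4) + (19 choose 5) + (19 choose 6) + (19 choose 7) + (19 choose 8) + (19 choose 9) + 1
     = 1 + 19 + 171 + 969 + 3876 + 11628 + 27132 + 50388 + 75582 + 92378 + 1
     = 262145.

262145


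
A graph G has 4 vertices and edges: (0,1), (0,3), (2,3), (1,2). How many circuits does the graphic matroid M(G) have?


A circuit in a graphic matroid = edge set of a simple cycle.
G has 4 vertices and 4 edges.
Enumerating all minimal edge subsets forming cycles...
Total circuits found: 1.

1


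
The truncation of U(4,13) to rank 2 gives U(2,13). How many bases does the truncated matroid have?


Truncating U(4,13) to rank 2 gives U(2,13).
Bases of U(2,13) are all 2-element subsets of 13 elements.
Number of bases = C(13,2) = 13! / (2! * 11!) = 78.

78


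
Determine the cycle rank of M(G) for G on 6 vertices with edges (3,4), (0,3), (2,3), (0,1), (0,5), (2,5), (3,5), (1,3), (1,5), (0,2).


Cycle rank (nullity) = |E| - r(M) = |E| - (|V| - c).
|E| = 10, |V| = 6, c = 1.
Nullity = 10 - (6 - 1) = 10 - 5 = 5.

5


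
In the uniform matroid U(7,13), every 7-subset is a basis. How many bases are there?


Bases of U(7,13) are all 7-element subsets of the 13-element ground set.
Number of bases = C(13,7).
(13 choose 7) = 1716.

1716


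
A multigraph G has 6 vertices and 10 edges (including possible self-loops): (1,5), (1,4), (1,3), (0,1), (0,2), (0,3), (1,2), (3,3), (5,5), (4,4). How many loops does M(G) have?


In a graphic matroid, a loop is a self-loop edge (u,u) with rank 0.
Examining all 10 edges for self-loops...
Self-loops found: (3,3), (5,5), (4,4)
Number of loops = 3.

3


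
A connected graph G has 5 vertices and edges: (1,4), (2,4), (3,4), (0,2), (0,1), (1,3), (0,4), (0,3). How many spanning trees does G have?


By Kirchhoff's matrix tree theorem, the number of spanning trees equals
the determinant of any cofactor of the Laplacian matrix L.
G has 5 vertices and 8 edges.
Computing the (4 x 4) cofactor determinant gives 40.

40


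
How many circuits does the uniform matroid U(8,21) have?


In U(8,21), circuits are the (9)-element subsets.
Any set of 9 elements is dependent, and removing any one element gives
an independent set of size 8, so it is a minimal dependent set.
Number of circuits = C(21,9) = 21! / (9! * 12!) = 293930.

293930


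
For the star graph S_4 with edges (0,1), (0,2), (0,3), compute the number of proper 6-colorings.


P(tree, k) = k * (k-1)^(3) for any tree on 4 vertices.
P(6) = 6 * 5^3 = 6 * 125 = 750.

750


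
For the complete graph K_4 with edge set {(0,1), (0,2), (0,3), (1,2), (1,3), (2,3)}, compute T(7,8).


T(K_4; x,y) = x^3 + 3x^2 + 4xy + 2x + y^3 + 3y^2 + 2y.
Substituting x=7, y=8:
= 343 + 147 + 224 + 14 + 512 + 192 + 16
= 1448.

1448


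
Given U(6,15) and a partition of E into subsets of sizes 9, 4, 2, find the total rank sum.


r(Ai) = min(|Ai|, 6) for each part.
Sum = min(9,6) + min(4,6) + min(2,6)
    = 6 + 4 + 2
    = 12.

12


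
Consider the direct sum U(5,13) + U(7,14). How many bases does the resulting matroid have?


Bases of a direct sum M1 + M2: |B| = |B(M1)| * |B(M2)|.
|B(U(5,13))| = C(13,5) = 1287.
|B(U(7,14))| = C(14,7) = 3432.
Total bases = 1287 * 3432 = 4416984.

4416984


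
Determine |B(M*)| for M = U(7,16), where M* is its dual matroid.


The dual of U(r,n) is U(n-r, n) = U(9,16).
Bases of U(9,16) are all (9)-element subsets.
|B(M*)| = (16 choose 9) = 11440.

11440


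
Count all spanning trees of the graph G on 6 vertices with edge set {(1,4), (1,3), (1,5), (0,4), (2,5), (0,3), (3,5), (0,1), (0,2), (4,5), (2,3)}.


By Kirchhoff's matrix tree theorem, the number of spanning trees equals
the determinant of any cofactor of the Laplacian matrix L.
G has 6 vertices and 11 edges.
Computing the (5 x 5) cofactor determinant gives 224.

224


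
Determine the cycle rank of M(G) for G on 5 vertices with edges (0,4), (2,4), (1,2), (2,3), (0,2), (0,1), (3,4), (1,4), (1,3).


Cycle rank (nullity) = |E| - r(M) = |E| - (|V| - c).
|E| = 9, |V| = 5, c = 1.
Nullity = 9 - (5 - 1) = 9 - 4 = 5.

5


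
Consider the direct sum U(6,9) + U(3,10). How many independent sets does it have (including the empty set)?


For a direct sum, |I(M1+M2)| = |I(M1)| * |I(M2)|.
|I(U(6,9))| = sum C(9,k) for k=0..6 = 466.
|I(U(3,10))| = sum C(10,k) for k=0..3 = 176.
Total = 466 * 176 = 82016.

82016


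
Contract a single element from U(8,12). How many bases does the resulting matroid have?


Contracting e from U(8,12) gives U(7,11).
Bases of U(7,11) = C(11,7) = 11! / (7! * 4!) = 330.

330


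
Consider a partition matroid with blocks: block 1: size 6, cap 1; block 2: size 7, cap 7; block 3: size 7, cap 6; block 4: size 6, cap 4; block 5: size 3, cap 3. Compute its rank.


Rank of a partition matroid = sum of min(|Si|, ci) for each block.
= min(6,1) + min(7,7) + min(7,6) + min(6,4) + min(3,3)
= 1 + 7 + 6 + 4 + 3
= 21.

21


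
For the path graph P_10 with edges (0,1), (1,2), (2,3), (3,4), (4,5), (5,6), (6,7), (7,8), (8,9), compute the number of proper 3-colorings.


P(P_10, k) = k * (k-1)^(9).
P(3) = 3 * 2^9 = 3 * 512 = 1536.

1536


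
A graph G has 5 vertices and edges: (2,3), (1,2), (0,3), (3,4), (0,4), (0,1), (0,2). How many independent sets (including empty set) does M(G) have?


An independent set in a graphic matroid is an acyclic edge subset.
G has 5 vertices and 7 edges.
Enumerate all 2^7 = 128 subsets, checking for acyclicity.
Total independent sets = 82.

82


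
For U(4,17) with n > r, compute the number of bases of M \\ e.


Deleting e from U(4,17) gives U(4,16) since n > r.
Bases of U(4,16) = (16 choose 4) = 1820.

1820


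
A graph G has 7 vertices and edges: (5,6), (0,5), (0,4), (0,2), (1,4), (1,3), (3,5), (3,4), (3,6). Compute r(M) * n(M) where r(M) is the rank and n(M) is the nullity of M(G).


r(M) = |V| - c = 7 - 1 = 6.
nullity = |E| - r(M) = 9 - 6 = 3.
Product = 6 * 3 = 18.

18


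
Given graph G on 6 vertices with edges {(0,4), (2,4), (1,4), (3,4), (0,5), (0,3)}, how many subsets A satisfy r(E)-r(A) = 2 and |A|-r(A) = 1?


R(x,y) = sum over A in 2^E of x^(r(E)-r(A)) * y^(|A|-r(A)).
G has 6 vertices, 6 edges. r(E) = 5.
Enumerate all 2^6 = 64 subsets.
Count subsets with r(E)-r(A)=2 and |A|-r(A)=1: 3.

3


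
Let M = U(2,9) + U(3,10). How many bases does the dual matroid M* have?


(M1+M2)* = M1* + M2*.
M1* = U(7,9), bases: C(9,7) = 36.
M2* = U(7,10), bases: C(10,7) = 120.
|B(M*)| = 36 * 120 = 4320.

4320


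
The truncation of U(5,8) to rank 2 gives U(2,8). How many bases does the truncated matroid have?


Truncating U(5,8) to rank 2 gives U(2,8).
Bases of U(2,8) are all 2-element subsets of 8 elements.
Number of bases = C(8,2) = (8 * 7) / (1 * 2) = 28.

28


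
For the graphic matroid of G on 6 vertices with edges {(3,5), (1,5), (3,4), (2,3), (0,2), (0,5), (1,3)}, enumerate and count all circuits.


A circuit in a graphic matroid = edge set of a simple cycle.
G has 6 vertices and 7 edges.
Enumerating all minimal edge subsets forming cycles...
Total circuits found: 3.

3


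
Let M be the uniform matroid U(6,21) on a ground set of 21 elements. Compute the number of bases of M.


Bases of U(6,21) are all 6-element subsets of the 21-element ground set.
Number of bases = C(21,6).
C(21,6) = 54264.

54264


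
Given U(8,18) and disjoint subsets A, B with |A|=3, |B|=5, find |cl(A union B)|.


|A union B| = 3 + 5 = 8 (disjoint).
In U(8,18), cl(S) = S if |S| < 8, else cl(S) = E.
Since 8 >= 8, cl(A union B) = E.
|cl(A union B)| = 18.

18


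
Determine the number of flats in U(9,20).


Flats of U(9,20): every subset of size < 9 is a flat, plus E itself.
Count = C(20,0) + C(20,1) + C(20,2) + C(20,3) + C(20,4) + C(20,5) + C(20,6) + C(20,7) + C(20,8) + 1
     = 1 + 20 + 190 + 1140 + 4845 + 15504 + 38760 + 77520 + 125970 + 1
     = 263951.

263951


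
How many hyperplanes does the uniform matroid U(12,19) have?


Hyperplanes of U(12,19) are flats of rank 11.
In a uniform matroid, these are exactly the (11)-element subsets.
Count = C(19,11) = 19! / (11! * 8!) = 75582.

75582


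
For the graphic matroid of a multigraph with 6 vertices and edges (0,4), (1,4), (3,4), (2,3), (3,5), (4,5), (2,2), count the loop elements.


In a graphic matroid, a loop is a self-loop edge (u,u) with rank 0.
Examining all 7 edges for self-loops...
Self-loops found: (2,2)
Number of loops = 1.

1


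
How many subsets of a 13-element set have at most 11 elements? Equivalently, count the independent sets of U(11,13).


Independent sets of U(11,13) are all subsets of size <= 11.
Count = C(13,0) + C(13,1) + C(13,2) + C(13,3) + C(13,4) + C(13,5) + C(13,6) + C(13,7) + C(13,8) + C(13,9) + C(13,10) + C(13,11)
     = 1 + 13 + 78 + 286 + 715 + 1287 + 1716 + 1716 + 1287 + 715 + 286 + 78
     = 8178.

8178


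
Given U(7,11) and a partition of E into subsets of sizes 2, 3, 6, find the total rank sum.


r(Ai) = min(|Ai|, 7) for each part.
Sum = min(2,7) + min(3,7) + min(6,7)
    = 2 + 3 + 6
    = 11.

11


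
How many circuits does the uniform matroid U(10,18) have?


In U(10,18), circuits are the (11)-element subsets.
Any set of 11 elements is dependent, and removing any one element gives
an independent set of size 10, so it is a minimal dependent set.
Number of circuits = (18 choose 11) = 31824.

31824


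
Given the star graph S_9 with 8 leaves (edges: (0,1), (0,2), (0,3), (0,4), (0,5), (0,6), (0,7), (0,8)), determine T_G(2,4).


A star on 9 vertices is a tree with 8 edges.
T(x,y) = x^(8) for any tree.
T(2,4) = 2^8 = 256.

256


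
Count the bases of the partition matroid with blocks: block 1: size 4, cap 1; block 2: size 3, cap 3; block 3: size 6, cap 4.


A basis picks exactly ci elements from block i.
Number of bases = product of C(|Si|, ci).
= C(4,1) * C(3,3) * C(6,4)
= 4 * 1 * 15
= 60.

60


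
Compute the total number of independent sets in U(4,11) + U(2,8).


For a direct sum, |I(M1+M2)| = |I(M1)| * |I(M2)|.
|I(U(4,11))| = sum C(11,k) for k=0..4 = 562.
|I(U(2,8))| = sum C(8,k) for k=0..2 = 37.
Total = 562 * 37 = 20794.

20794


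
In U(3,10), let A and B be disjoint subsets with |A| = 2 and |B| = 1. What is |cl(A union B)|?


|A union B| = 2 + 1 = 3 (disjoint).
In U(3,10), cl(S) = S if |S| < 3, else cl(S) = E.
Since 3 >= 3, cl(A union B) = E.
|cl(A union B)| = 10.

10


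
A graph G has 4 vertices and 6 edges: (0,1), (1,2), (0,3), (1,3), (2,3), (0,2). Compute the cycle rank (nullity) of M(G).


Cycle rank (nullity) = |E| - r(M) = |E| - (|V| - c).
|E| = 6, |V| = 4, c = 1.
Nullity = 6 - (4 - 1) = 6 - 3 = 3.

3


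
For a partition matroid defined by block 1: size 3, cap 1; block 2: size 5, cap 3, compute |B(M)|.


A basis picks exactly ci elements from block i.
Number of bases = product of C(|Si|, ci).
= C(3,1) * C(5,3)
= 3 * 10
= 30.

30


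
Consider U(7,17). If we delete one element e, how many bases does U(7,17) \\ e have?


Deleting e from U(7,17) gives U(7,16) since n > r.
Bases of U(7,16) = C(16,7) = 11440.

11440


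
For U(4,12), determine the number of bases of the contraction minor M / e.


Contracting e from U(4,12) gives U(3,11).
Bases of U(3,11) = (11 choose 3) = 165.

165


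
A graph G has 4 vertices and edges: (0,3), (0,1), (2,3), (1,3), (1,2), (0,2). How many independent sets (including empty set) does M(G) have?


An independent set in a graphic matroid is an acyclic edge subset.
G has 4 vertices and 6 edges.
Enumerate all 2^6 = 64 subsets, checking for acyclicity.
Total independent sets = 38.

38


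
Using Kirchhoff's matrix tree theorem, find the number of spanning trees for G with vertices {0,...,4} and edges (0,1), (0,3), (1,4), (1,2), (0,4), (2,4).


By Kirchhoff's matrix tree theorem, the number of spanning trees equals
the determinant of any cofactor of the Laplacian matrix L.
G has 5 vertices and 6 edges.
Computing the (4 x 4) cofactor determinant gives 8.

8


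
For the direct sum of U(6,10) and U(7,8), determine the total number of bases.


Bases of a direct sum M1 + M2: |B| = |B(M1)| * |B(M2)|.
|B(U(6,10))| = C(10,6) = 210.
|B(U(7,8))| = C(8,7) = 8.
Total bases = 210 * 8 = 1680.

1680


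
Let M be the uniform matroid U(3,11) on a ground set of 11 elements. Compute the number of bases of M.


Bases of U(3,11) are all 3-element subsets of the 11-element ground set.
Number of bases = C(11,3).
C(11,3) = 11! / (3! * 8!) = 165.

165


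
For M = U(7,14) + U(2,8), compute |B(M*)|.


(M1+M2)* = M1* + M2*.
M1* = U(7,14), bases: C(14,7) = 3432.
M2* = U(6,8), bases: C(8,6) = 28.
|B(M*)| = 3432 * 28 = 96096.

96096


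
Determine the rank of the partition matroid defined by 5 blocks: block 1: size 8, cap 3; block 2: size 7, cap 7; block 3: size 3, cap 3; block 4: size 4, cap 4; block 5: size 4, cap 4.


Rank of a partition matroid = sum of min(|Si|, ci) for each block.
= min(8,3) + min(7,7) + min(3,3) + min(4,4) + min(4,4)
= 3 + 7 + 3 + 4 + 4
= 21.

21


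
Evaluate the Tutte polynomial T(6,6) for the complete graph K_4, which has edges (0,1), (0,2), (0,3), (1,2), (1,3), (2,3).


T(K_4; x,y) = x^3 + 3x^2 + 4xy + 2x + y^3 + 3y^2 + 2y.
Substituting x=6, y=6:
= 216 + 108 + 144 + 12 + 216 + 108 + 12
= 816.

816


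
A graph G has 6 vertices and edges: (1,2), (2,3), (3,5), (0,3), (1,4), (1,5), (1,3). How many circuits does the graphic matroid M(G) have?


A circuit in a graphic matroid = edge set of a simple cycle.
G has 6 vertices and 7 edges.
Enumerating all minimal edge subsets forming cycles...
Total circuits found: 3.

3


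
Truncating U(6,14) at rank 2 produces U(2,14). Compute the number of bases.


Truncating U(6,14) to rank 2 gives U(2,14).
Bases of U(2,14) are all 2-element subsets of 14 elements.
Number of bases = C(14,2) = (14 * 13) / (1 * 2) = 91.

91


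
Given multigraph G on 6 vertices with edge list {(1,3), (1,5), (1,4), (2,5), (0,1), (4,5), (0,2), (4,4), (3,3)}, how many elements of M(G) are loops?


In a graphic matroid, a loop is a self-loop edge (u,u) with rank 0.
Examining all 9 edges for self-loops...
Self-loops found: (4,4), (3,3)
Number of loops = 2.

2


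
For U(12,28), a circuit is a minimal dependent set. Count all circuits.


In U(12,28), circuits are the (13)-element subsets.
Any set of 13 elements is dependent, and removing any one element gives
an independent set of size 12, so it is a minimal dependent set.
Number of circuits = (28 choose 13) = 37442160.

37442160


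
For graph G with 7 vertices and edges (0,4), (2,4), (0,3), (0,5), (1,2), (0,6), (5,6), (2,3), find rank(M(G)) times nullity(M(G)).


r(M) = |V| - c = 7 - 1 = 6.
nullity = |E| - r(M) = 8 - 6 = 2.
Product = 6 * 2 = 12.

12


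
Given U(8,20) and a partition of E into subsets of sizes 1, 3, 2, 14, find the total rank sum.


r(Ai) = min(|Ai|, 8) for each part.
Sum = min(1,8) + min(3,8) + min(2,8) + min(14,8)
    = 1 + 3 + 2 + 8
    = 14.

14


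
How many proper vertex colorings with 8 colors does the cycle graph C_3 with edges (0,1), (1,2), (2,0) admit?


P(C_3, k) = (k-1)^3 + (-1)^3*(k-1).
P(8) = (7)^3 - 7
= 343 - 7 = 336.

336


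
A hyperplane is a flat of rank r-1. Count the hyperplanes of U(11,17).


Hyperplanes of U(11,17) are flats of rank 10.
In a uniform matroid, these are exactly the (10)-element subsets.
Count = C(17,10) = 19448.

19448


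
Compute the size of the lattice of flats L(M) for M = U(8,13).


Flats of U(8,13): every subset of size < 8 is a flat, plus E itself.
Count = (13 choose 0) + (13 choose 1) + (13 choose 2) + (13 choose 3) + (13 choose 4) + (13 choose 5) + (13 choose 6) + (13 choose 7) + 1
     = 1 + 13 + 78 + 286 + 715 + 1287 + 1716 + 1716 + 1
     = 5813.

5813


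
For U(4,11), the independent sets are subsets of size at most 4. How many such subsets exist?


Independent sets of U(4,11) are all subsets of size <= 4.
Count = C(11,0) + C(11,1) + C(11,2) + C(11,3) + C(11,4)
     = 1 + 11 + 55 + 165 + 330
     = 562.

562


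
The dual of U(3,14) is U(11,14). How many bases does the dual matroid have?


The dual of U(r,n) is U(n-r, n) = U(11,14).
Bases of U(11,14) are all (11)-element subsets.
|B(M*)| = (14 choose 11) = 364.

364


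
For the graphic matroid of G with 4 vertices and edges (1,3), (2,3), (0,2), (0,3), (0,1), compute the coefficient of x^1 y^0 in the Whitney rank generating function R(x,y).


R(x,y) = sum over A in 2^E of x^(r(E)-r(A)) * y^(|A|-r(A)).
G has 4 vertices, 5 edges. r(E) = 3.
Enumerate all 2^5 = 32 subsets.
Count subsets with r(E)-r(A)=1 and |A|-r(A)=0: 10.

10


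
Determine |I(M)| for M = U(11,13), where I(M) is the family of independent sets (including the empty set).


Independent sets of U(11,13) are all subsets of size <= 11.
Count = (13 choose 0) + (13 choose 1) + (13 choose 2) + (13 choose 3) + (13 choose 4) + (13 choose 5) + (13 choose 6) + (13 choose 7) + (13 choose 8) + (13 choose 9) + (13 choose 10) + (13 choose 11)
     = 1 + 13 + 78 + 286 + 715 + 1287 + 1716 + 1716 + 1287 + 715 + 286 + 78
     = 8178.

8178


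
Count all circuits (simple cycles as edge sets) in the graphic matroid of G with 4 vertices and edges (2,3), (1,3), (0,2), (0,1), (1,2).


A circuit in a graphic matroid = edge set of a simple cycle.
G has 4 vertices and 5 edges.
Enumerating all minimal edge subsets forming cycles...
Total circuits found: 3.

3


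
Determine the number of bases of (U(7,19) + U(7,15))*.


(M1+M2)* = M1* + M2*.
M1* = U(12,19), bases: C(19,12) = 50388.
M2* = U(8,15), bases: C(15,8) = 6435.
|B(M*)| = 50388 * 6435 = 324246780.

324246780


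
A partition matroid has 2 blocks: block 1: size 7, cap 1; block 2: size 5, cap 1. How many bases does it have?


A basis picks exactly ci elements from block i.
Number of bases = product of C(|Si|, ci).
= C(7,1) * C(5,1)
= 7 * 5
= 35.

35


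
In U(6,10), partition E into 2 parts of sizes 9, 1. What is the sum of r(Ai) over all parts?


r(Ai) = min(|Ai|, 6) for each part.
Sum = min(9,6) + min(1,6)
    = 6 + 1
    = 7.

7


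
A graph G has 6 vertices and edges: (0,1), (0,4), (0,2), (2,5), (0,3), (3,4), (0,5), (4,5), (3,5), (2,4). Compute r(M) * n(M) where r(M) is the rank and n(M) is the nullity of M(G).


r(M) = |V| - c = 6 - 1 = 5.
nullity = |E| - r(M) = 10 - 5 = 5.
Product = 5 * 5 = 25.

25


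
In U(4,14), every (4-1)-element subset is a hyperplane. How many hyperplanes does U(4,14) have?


Hyperplanes of U(4,14) are flats of rank 3.
In a uniform matroid, these are exactly the (3)-element subsets.
Count = C(14,3) = 14! / (3! * 11!) = 364.

364


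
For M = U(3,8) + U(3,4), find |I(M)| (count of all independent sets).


For a direct sum, |I(M1+M2)| = |I(M1)| * |I(M2)|.
|I(U(3,8))| = sum C(8,k) for k=0..3 = 93.
|I(U(3,4))| = sum C(4,k) for k=0..3 = 15.
Total = 93 * 15 = 1395.

1395


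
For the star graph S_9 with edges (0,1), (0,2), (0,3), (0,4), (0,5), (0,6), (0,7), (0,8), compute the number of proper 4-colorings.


P(tree, k) = k * (k-1)^(8) for any tree on 9 vertices.
P(4) = 4 * 3^8 = 4 * 6561 = 26244.

26244


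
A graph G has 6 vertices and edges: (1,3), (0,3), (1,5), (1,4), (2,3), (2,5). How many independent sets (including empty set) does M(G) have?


An independent set in a graphic matroid is an acyclic edge subset.
G has 6 vertices and 6 edges.
Enumerate all 2^6 = 64 subsets, checking for acyclicity.
Total independent sets = 60.

60


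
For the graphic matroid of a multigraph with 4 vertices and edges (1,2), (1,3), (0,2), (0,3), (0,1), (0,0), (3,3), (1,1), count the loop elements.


In a graphic matroid, a loop is a self-loop edge (u,u) with rank 0.
Examining all 8 edges for self-loops...
Self-loops found: (0,0), (3,3), (1,1)
Number of loops = 3.

3


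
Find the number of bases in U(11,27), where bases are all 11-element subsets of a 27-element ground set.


Bases of U(11,27) are all 11-element subsets of the 27-element ground set.
Number of bases = C(27,11).
C(27,11) = 27! / (11! * 16!) = 13037895.

13037895


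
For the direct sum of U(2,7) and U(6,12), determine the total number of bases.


Bases of a direct sum M1 + M2: |B| = |B(M1)| * |B(M2)|.
|B(U(2,7))| = C(7,2) = 21.
|B(U(6,12))| = C(12,6) = 924.
Total bases = 21 * 924 = 19404.

19404


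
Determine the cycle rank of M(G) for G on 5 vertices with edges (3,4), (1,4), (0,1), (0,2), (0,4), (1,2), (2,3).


Cycle rank (nullity) = |E| - r(M) = |E| - (|V| - c).
|E| = 7, |V| = 5, c = 1.
Nullity = 7 - (5 - 1) = 7 - 4 = 3.

3


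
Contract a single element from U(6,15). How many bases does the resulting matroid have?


Contracting e from U(6,15) gives U(5,14).
Bases of U(5,14) = (14 choose 5) = 2002.

2002


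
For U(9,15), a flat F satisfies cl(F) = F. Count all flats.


Flats of U(9,15): every subset of size < 9 is a flat, plus E itself.
Count = C(15,0) + C(15,1) + C(15,2) + C(15,3) + C(15,4) + C(15,5) + C(15,6) + C(15,7) + C(15,8) + 1
     = 1 + 15 + 105 + 455 + 1365 + 3003 + 5005 + 6435 + 6435 + 1
     = 22820.

22820


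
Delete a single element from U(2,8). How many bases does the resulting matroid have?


Deleting e from U(2,8) gives U(2,7) since n > r.
Bases of U(2,7) = (7 choose 2) = 21.

21


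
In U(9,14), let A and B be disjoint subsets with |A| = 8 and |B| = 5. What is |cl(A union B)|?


|A union B| = 8 + 5 = 13 (disjoint).
In U(9,14), cl(S) = S if |S| < 9, else cl(S) = E.
Since 13 >= 9, cl(A union B) = E.
|cl(A union B)| = 14.

14


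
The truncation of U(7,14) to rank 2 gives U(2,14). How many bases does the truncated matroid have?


Truncating U(7,14) to rank 2 gives U(2,14).
Bases of U(2,14) are all 2-element subsets of 14 elements.
Number of bases = (14 choose 2) = 91.

91


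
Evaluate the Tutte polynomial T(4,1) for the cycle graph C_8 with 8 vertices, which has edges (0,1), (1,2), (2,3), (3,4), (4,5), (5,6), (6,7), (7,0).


T(C_8; x,y) = x + x^2 + ... + x^(7) + y.
T(4,1) = 4^1 + 4^2 + 4^3 + 4^4 + 4^5 + 4^6 + 4^7 + 1
= 4 + 16 + 64 + 256 + 1024 + 4096 + 16384 + 1
= 21845.

21845


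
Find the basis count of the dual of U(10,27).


The dual of U(r,n) is U(n-r, n) = U(17,27).
Bases of U(17,27) are all (17)-element subsets.
|B(M*)| = C(27,17) = 27! / (17! * 10!) = 8436285.

8436285


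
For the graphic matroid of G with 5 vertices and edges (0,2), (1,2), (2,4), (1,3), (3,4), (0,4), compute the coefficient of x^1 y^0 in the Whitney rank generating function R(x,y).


R(x,y) = sum over A in 2^E of x^(r(E)-r(A)) * y^(|A|-r(A)).
G has 5 vertices, 6 edges. r(E) = 4.
Enumerate all 2^6 = 64 subsets.
Count subsets with r(E)-r(A)=1 and |A|-r(A)=0: 19.

19


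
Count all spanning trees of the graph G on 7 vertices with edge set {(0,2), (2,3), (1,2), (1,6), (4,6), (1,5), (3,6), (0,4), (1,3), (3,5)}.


By Kirchhoff's matrix tree theorem, the number of spanning trees equals
the determinant of any cofactor of the Laplacian matrix L.
G has 7 vertices and 10 edges.
Computing the (6 x 6) cofactor determinant gives 80.

80
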